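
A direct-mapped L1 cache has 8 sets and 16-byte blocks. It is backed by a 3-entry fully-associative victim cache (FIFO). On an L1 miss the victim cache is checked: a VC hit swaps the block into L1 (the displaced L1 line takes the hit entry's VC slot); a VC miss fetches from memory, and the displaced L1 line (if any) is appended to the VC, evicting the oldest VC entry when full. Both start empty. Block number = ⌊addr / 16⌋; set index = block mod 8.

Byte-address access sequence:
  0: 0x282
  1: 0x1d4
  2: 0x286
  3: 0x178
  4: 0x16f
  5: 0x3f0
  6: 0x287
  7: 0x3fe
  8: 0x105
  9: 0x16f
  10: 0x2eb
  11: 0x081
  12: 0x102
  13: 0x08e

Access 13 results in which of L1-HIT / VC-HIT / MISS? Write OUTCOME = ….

OUTCOME = VC-HIT

0: 0x282 (blk 40, set 0) → MISS  vc=[]
1: 0x1d4 (blk 29, set 5) → MISS  vc=[]
2: 0x286 (blk 40, set 0) → L1-HIT  vc=[]
3: 0x178 (blk 23, set 7) → MISS  vc=[]
4: 0x16f (blk 22, set 6) → MISS  vc=[]
5: 0x3f0 (blk 63, set 7) → MISS  vc=[23]
6: 0x287 (blk 40, set 0) → L1-HIT  vc=[23]
7: 0x3fe (blk 63, set 7) → L1-HIT  vc=[23]
8: 0x105 (blk 16, set 0) → MISS  vc=[23, 40]
9: 0x16f (blk 22, set 6) → L1-HIT  vc=[23, 40]
10: 0x2eb (blk 46, set 6) → MISS  vc=[23, 40, 22]
11: 0x81 (blk 8, set 0) → MISS  vc=[40, 22, 16]
12: 0x102 (blk 16, set 0) → VC-HIT  vc=[40, 22, 8]
13: 0x8e (blk 8, set 0) → VC-HIT  vc=[40, 22, 16]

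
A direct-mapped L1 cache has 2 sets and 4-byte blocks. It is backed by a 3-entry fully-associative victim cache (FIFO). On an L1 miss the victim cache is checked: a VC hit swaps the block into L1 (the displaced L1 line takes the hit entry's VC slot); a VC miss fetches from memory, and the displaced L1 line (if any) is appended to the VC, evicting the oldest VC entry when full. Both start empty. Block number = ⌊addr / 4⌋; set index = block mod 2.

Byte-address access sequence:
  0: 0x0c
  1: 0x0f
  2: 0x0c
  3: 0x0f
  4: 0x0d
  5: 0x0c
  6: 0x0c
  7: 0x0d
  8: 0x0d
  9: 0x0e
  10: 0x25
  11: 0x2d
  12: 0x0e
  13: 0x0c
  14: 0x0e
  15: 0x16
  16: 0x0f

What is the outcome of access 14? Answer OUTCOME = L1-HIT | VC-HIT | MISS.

  [0] addr=0xc blk=3 s=1: MISS | VC []
  [1] addr=0xf blk=3 s=1: L1-HIT | VC []
  [2] addr=0xc blk=3 s=1: L1-HIT | VC []
  [3] addr=0xf blk=3 s=1: L1-HIT | VC []
  [4] addr=0xd blk=3 s=1: L1-HIT | VC []
  [5] addr=0xc blk=3 s=1: L1-HIT | VC []
  [6] addr=0xc blk=3 s=1: L1-HIT | VC []
  [7] addr=0xd blk=3 s=1: L1-HIT | VC []
  [8] addr=0xd blk=3 s=1: L1-HIT | VC []
  [9] addr=0xe blk=3 s=1: L1-HIT | VC []
  [10] addr=0x25 blk=9 s=1: MISS | VC [3]
  [11] addr=0x2d blk=11 s=1: MISS | VC [3, 9]
  [12] addr=0xe blk=3 s=1: VC-HIT | VC [11, 9]
  [13] addr=0xc blk=3 s=1: L1-HIT | VC [11, 9]
  [14] addr=0xe blk=3 s=1: L1-HIT | VC [11, 9]
  [15] addr=0x16 blk=5 s=1: MISS | VC [11, 9, 3]
  [16] addr=0xf blk=3 s=1: VC-HIT | VC [11, 9, 5]

OUTCOME = L1-HIT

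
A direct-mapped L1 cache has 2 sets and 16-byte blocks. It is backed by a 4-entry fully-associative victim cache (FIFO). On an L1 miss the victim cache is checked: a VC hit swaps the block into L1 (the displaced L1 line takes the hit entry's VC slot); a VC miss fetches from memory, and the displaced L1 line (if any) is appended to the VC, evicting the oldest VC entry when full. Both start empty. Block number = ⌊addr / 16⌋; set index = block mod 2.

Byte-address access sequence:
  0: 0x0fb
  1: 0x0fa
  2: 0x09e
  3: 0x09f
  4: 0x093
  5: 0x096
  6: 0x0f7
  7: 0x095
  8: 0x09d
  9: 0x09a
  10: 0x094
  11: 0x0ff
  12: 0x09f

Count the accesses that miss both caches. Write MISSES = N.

MISSES = 2

  [0] addr=0xfb blk=15 s=1: MISS | VC []
  [1] addr=0xfa blk=15 s=1: L1-HIT | VC []
  [2] addr=0x9e blk=9 s=1: MISS | VC [15]
  [3] addr=0x9f blk=9 s=1: L1-HIT | VC [15]
  [4] addr=0x93 blk=9 s=1: L1-HIT | VC [15]
  [5] addr=0x96 blk=9 s=1: L1-HIT | VC [15]
  [6] addr=0xf7 blk=15 s=1: VC-HIT | VC [9]
  [7] addr=0x95 blk=9 s=1: VC-HIT | VC [15]
  [8] addr=0x9d blk=9 s=1: L1-HIT | VC [15]
  [9] addr=0x9a blk=9 s=1: L1-HIT | VC [15]
  [10] addr=0x94 blk=9 s=1: L1-HIT | VC [15]
  [11] addr=0xff blk=15 s=1: VC-HIT | VC [9]
  [12] addr=0x9f blk=9 s=1: VC-HIT | VC [15]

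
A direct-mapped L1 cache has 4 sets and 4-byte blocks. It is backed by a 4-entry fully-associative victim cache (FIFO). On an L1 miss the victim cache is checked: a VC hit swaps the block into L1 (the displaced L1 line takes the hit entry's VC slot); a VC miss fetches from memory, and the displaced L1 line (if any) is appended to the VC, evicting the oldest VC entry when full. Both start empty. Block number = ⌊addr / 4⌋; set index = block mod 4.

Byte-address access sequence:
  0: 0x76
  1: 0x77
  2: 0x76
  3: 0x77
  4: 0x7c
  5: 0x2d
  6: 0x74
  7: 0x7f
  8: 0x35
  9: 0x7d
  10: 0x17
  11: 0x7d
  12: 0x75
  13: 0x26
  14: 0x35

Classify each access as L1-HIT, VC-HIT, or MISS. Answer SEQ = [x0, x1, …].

#0 0x76→b29/s1 MISS; vc=[]
#1 0x77→b29/s1 L1-HIT; vc=[]
#2 0x76→b29/s1 L1-HIT; vc=[]
#3 0x77→b29/s1 L1-HIT; vc=[]
#4 0x7c→b31/s3 MISS; vc=[]
#5 0x2d→b11/s3 MISS; vc=[31]
#6 0x74→b29/s1 L1-HIT; vc=[31]
#7 0x7f→b31/s3 VC-HIT; vc=[11]
#8 0x35→b13/s1 MISS; vc=[11,29]
#9 0x7d→b31/s3 L1-HIT; vc=[11,29]
#10 0x17→b5/s1 MISS; vc=[11,29,13]
#11 0x7d→b31/s3 L1-HIT; vc=[11,29,13]
#12 0x75→b29/s1 VC-HIT; vc=[11,5,13]
#13 0x26→b9/s1 MISS; vc=[11,5,13,29]
#14 0x35→b13/s1 VC-HIT; vc=[11,5,9,29]

SEQ = [MISS, L1-HIT, L1-HIT, L1-HIT, MISS, MISS, L1-HIT, VC-HIT, MISS, L1-HIT, MISS, L1-HIT, VC-HIT, MISS, VC-HIT]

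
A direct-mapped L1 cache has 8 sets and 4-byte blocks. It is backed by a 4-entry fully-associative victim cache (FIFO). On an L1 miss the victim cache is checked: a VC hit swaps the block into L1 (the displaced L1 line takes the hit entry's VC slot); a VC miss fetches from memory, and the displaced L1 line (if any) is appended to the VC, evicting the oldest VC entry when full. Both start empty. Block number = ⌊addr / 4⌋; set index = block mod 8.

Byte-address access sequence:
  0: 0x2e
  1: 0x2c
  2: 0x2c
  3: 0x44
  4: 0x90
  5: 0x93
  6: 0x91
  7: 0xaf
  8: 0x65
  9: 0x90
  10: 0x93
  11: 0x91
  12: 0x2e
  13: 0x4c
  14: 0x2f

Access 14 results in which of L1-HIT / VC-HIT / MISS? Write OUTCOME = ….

#0 0x2e→b11/s3 MISS; vc=[]
#1 0x2c→b11/s3 L1-HIT; vc=[]
#2 0x2c→b11/s3 L1-HIT; vc=[]
#3 0x44→b17/s1 MISS; vc=[]
#4 0x90→b36/s4 MISS; vc=[]
#5 0x93→b36/s4 L1-HIT; vc=[]
#6 0x91→b36/s4 L1-HIT; vc=[]
#7 0xaf→b43/s3 MISS; vc=[11]
#8 0x65→b25/s1 MISS; vc=[11,17]
#9 0x90→b36/s4 L1-HIT; vc=[11,17]
#10 0x93→b36/s4 L1-HIT; vc=[11,17]
#11 0x91→b36/s4 L1-HIT; vc=[11,17]
#12 0x2e→b11/s3 VC-HIT; vc=[43,17]
#13 0x4c→b19/s3 MISS; vc=[43,17,11]
#14 0x2f→b11/s3 VC-HIT; vc=[43,17,19]

OUTCOME = VC-HIT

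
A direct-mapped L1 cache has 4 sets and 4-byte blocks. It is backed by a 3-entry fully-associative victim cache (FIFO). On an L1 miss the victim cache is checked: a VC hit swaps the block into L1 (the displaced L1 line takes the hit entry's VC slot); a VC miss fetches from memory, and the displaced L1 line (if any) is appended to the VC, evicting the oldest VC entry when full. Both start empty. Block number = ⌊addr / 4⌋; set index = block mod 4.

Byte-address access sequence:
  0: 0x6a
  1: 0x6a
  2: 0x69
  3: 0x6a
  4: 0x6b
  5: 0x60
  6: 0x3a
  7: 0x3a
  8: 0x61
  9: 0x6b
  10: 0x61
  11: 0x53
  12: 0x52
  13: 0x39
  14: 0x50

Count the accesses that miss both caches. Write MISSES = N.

MISSES = 4

0: 0x6a (blk 26, set 2) → MISS  vc=[]
1: 0x6a (blk 26, set 2) → L1-HIT  vc=[]
2: 0x69 (blk 26, set 2) → L1-HIT  vc=[]
3: 0x6a (blk 26, set 2) → L1-HIT  vc=[]
4: 0x6b (blk 26, set 2) → L1-HIT  vc=[]
5: 0x60 (blk 24, set 0) → MISS  vc=[]
6: 0x3a (blk 14, set 2) → MISS  vc=[26]
7: 0x3a (blk 14, set 2) → L1-HIT  vc=[26]
8: 0x61 (blk 24, set 0) → L1-HIT  vc=[26]
9: 0x6b (blk 26, set 2) → VC-HIT  vc=[14]
10: 0x61 (blk 24, set 0) → L1-HIT  vc=[14]
11: 0x53 (blk 20, set 0) → MISS  vc=[14, 24]
12: 0x52 (blk 20, set 0) → L1-HIT  vc=[14, 24]
13: 0x39 (blk 14, set 2) → VC-HIT  vc=[26, 24]
14: 0x50 (blk 20, set 0) → L1-HIT  vc=[26, 24]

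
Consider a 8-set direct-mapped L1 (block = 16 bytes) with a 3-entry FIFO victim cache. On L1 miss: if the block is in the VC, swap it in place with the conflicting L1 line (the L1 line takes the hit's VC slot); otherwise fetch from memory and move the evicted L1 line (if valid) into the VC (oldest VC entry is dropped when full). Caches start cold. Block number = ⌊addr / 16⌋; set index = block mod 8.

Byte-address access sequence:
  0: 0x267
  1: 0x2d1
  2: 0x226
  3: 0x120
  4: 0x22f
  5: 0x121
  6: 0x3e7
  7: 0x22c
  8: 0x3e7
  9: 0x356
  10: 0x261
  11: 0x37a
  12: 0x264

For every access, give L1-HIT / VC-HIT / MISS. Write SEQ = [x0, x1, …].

SEQ = [MISS, MISS, MISS, MISS, VC-HIT, VC-HIT, MISS, VC-HIT, L1-HIT, MISS, VC-HIT, MISS, L1-HIT]

  [0] addr=0x267 blk=38 s=6: MISS | VC []
  [1] addr=0x2d1 blk=45 s=5: MISS | VC []
  [2] addr=0x226 blk=34 s=2: MISS | VC []
  [3] addr=0x120 blk=18 s=2: MISS | VC [34]
  [4] addr=0x22f blk=34 s=2: VC-HIT | VC [18]
  [5] addr=0x121 blk=18 s=2: VC-HIT | VC [34]
  [6] addr=0x3e7 blk=62 s=6: MISS | VC [34, 38]
  [7] addr=0x22c blk=34 s=2: VC-HIT | VC [18, 38]
  [8] addr=0x3e7 blk=62 s=6: L1-HIT | VC [18, 38]
  [9] addr=0x356 blk=53 s=5: MISS | VC [18, 38, 45]
  [10] addr=0x261 blk=38 s=6: VC-HIT | VC [18, 62, 45]
  [11] addr=0x37a blk=55 s=7: MISS | VC [18, 62, 45]
  [12] addr=0x264 blk=38 s=6: L1-HIT | VC [18, 62, 45]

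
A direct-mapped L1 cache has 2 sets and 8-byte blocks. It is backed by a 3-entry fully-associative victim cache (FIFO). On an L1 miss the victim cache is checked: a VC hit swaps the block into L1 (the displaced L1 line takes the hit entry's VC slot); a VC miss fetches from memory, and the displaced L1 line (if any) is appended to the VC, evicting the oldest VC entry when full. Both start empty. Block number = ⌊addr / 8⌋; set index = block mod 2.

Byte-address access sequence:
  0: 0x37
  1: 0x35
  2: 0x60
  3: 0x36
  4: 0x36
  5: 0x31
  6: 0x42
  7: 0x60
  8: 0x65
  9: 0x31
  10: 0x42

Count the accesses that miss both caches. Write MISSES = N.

  [0] addr=0x37 blk=6 s=0: MISS | VC []
  [1] addr=0x35 blk=6 s=0: L1-HIT | VC []
  [2] addr=0x60 blk=12 s=0: MISS | VC [6]
  [3] addr=0x36 blk=6 s=0: VC-HIT | VC [12]
  [4] addr=0x36 blk=6 s=0: L1-HIT | VC [12]
  [5] addr=0x31 blk=6 s=0: L1-HIT | VC [12]
  [6] addr=0x42 blk=8 s=0: MISS | VC [12, 6]
  [7] addr=0x60 blk=12 s=0: VC-HIT | VC [8, 6]
  [8] addr=0x65 blk=12 s=0: L1-HIT | VC [8, 6]
  [9] addr=0x31 blk=6 s=0: VC-HIT | VC [8, 12]
  [10] addr=0x42 blk=8 s=0: VC-HIT | VC [6, 12]

MISSES = 3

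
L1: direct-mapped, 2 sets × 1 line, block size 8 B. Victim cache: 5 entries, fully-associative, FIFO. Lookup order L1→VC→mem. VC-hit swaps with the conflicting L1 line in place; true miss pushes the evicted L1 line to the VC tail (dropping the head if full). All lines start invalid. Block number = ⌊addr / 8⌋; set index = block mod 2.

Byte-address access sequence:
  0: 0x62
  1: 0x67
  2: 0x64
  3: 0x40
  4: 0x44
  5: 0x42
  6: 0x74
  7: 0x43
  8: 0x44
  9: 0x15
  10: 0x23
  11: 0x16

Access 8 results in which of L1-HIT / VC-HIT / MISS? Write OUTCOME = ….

OUTCOME = L1-HIT

  [0] addr=0x62 blk=12 s=0: MISS | VC []
  [1] addr=0x67 blk=12 s=0: L1-HIT | VC []
  [2] addr=0x64 blk=12 s=0: L1-HIT | VC []
  [3] addr=0x40 blk=8 s=0: MISS | VC [12]
  [4] addr=0x44 blk=8 s=0: L1-HIT | VC [12]
  [5] addr=0x42 blk=8 s=0: L1-HIT | VC [12]
  [6] addr=0x74 blk=14 s=0: MISS | VC [12, 8]
  [7] addr=0x43 blk=8 s=0: VC-HIT | VC [12, 14]
  [8] addr=0x44 blk=8 s=0: L1-HIT | VC [12, 14]
  [9] addr=0x15 blk=2 s=0: MISS | VC [12, 14, 8]
  [10] addr=0x23 blk=4 s=0: MISS | VC [12, 14, 8, 2]
  [11] addr=0x16 blk=2 s=0: VC-HIT | VC [12, 14, 8, 4]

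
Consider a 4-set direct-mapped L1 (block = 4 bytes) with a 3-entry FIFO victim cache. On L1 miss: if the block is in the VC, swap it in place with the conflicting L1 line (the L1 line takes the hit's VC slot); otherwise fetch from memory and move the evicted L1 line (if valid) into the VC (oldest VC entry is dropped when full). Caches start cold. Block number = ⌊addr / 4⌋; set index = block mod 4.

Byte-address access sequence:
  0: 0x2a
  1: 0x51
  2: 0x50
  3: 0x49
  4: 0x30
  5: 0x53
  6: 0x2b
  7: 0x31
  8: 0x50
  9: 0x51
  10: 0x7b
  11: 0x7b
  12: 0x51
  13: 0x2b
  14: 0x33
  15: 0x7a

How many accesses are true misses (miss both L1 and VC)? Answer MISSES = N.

MISSES = 5

  [0] addr=0x2a blk=10 s=2: MISS | VC []
  [1] addr=0x51 blk=20 s=0: MISS | VC []
  [2] addr=0x50 blk=20 s=0: L1-HIT | VC []
  [3] addr=0x49 blk=18 s=2: MISS | VC [10]
  [4] addr=0x30 blk=12 s=0: MISS | VC [10, 20]
  [5] addr=0x53 blk=20 s=0: VC-HIT | VC [10, 12]
  [6] addr=0x2b blk=10 s=2: VC-HIT | VC [18, 12]
  [7] addr=0x31 blk=12 s=0: VC-HIT | VC [18, 20]
  [8] addr=0x50 blk=20 s=0: VC-HIT | VC [18, 12]
  [9] addr=0x51 blk=20 s=0: L1-HIT | VC [18, 12]
  [10] addr=0x7b blk=30 s=2: MISS | VC [18, 12, 10]
  [11] addr=0x7b blk=30 s=2: L1-HIT | VC [18, 12, 10]
  [12] addr=0x51 blk=20 s=0: L1-HIT | VC [18, 12, 10]
  [13] addr=0x2b blk=10 s=2: VC-HIT | VC [18, 12, 30]
  [14] addr=0x33 blk=12 s=0: VC-HIT | VC [18, 20, 30]
  [15] addr=0x7a blk=30 s=2: VC-HIT | VC [18, 20, 10]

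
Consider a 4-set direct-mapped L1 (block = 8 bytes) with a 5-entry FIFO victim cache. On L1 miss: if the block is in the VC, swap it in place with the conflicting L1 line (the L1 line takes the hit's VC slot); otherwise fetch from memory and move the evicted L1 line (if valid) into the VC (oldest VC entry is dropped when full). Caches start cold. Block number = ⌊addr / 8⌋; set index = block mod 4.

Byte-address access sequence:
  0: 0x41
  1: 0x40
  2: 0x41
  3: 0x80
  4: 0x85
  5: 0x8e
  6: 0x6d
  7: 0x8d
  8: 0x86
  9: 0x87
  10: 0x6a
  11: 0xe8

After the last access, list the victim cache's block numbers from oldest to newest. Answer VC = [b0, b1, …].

VC = [8, 17, 13]

0: 0x41 (blk 8, set 0) → MISS  vc=[]
1: 0x40 (blk 8, set 0) → L1-HIT  vc=[]
2: 0x41 (blk 8, set 0) → L1-HIT  vc=[]
3: 0x80 (blk 16, set 0) → MISS  vc=[8]
4: 0x85 (blk 16, set 0) → L1-HIT  vc=[8]
5: 0x8e (blk 17, set 1) → MISS  vc=[8]
6: 0x6d (blk 13, set 1) → MISS  vc=[8, 17]
7: 0x8d (blk 17, set 1) → VC-HIT  vc=[8, 13]
8: 0x86 (blk 16, set 0) → L1-HIT  vc=[8, 13]
9: 0x87 (blk 16, set 0) → L1-HIT  vc=[8, 13]
10: 0x6a (blk 13, set 1) → VC-HIT  vc=[8, 17]
11: 0xe8 (blk 29, set 1) → MISS  vc=[8, 17, 13]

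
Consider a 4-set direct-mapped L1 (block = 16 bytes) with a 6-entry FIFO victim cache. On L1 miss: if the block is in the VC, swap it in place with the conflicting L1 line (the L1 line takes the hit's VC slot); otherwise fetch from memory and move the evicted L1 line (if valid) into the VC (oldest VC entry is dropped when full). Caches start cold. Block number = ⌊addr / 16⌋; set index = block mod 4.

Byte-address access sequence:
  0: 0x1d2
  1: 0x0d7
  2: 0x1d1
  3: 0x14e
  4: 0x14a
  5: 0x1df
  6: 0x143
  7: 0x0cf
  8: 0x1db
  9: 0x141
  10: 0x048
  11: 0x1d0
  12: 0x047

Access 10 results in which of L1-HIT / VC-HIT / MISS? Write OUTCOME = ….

0: 0x1d2 (blk 29, set 1) → MISS  vc=[]
1: 0xd7 (blk 13, set 1) → MISS  vc=[29]
2: 0x1d1 (blk 29, set 1) → VC-HIT  vc=[13]
3: 0x14e (blk 20, set 0) → MISS  vc=[13]
4: 0x14a (blk 20, set 0) → L1-HIT  vc=[13]
5: 0x1df (blk 29, set 1) → L1-HIT  vc=[13]
6: 0x143 (blk 20, set 0) → L1-HIT  vc=[13]
7: 0xcf (blk 12, set 0) → MISS  vc=[13, 20]
8: 0x1db (blk 29, set 1) → L1-HIT  vc=[13, 20]
9: 0x141 (blk 20, set 0) → VC-HIT  vc=[13, 12]
10: 0x48 (blk 4, set 0) → MISS  vc=[13, 12, 20]
11: 0x1d0 (blk 29, set 1) → L1-HIT  vc=[13, 12, 20]
12: 0x47 (blk 4, set 0) → L1-HIT  vc=[13, 12, 20]

OUTCOME = MISS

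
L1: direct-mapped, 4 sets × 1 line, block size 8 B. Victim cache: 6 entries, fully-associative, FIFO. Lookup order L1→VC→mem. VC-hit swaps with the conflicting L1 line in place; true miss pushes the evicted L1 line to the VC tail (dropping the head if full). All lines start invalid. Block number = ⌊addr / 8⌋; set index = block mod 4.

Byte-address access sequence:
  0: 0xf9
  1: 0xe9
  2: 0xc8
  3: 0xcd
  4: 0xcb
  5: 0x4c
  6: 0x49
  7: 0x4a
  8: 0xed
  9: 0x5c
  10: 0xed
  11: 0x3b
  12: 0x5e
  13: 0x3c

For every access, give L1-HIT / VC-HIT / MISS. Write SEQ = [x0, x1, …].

SEQ = [MISS, MISS, MISS, L1-HIT, L1-HIT, MISS, L1-HIT, L1-HIT, VC-HIT, MISS, L1-HIT, MISS, VC-HIT, VC-HIT]

0: 0xf9 (blk 31, set 3) → MISS  vc=[]
1: 0xe9 (blk 29, set 1) → MISS  vc=[]
2: 0xc8 (blk 25, set 1) → MISS  vc=[29]
3: 0xcd (blk 25, set 1) → L1-HIT  vc=[29]
4: 0xcb (blk 25, set 1) → L1-HIT  vc=[29]
5: 0x4c (blk 9, set 1) → MISS  vc=[29, 25]
6: 0x49 (blk 9, set 1) → L1-HIT  vc=[29, 25]
7: 0x4a (blk 9, set 1) → L1-HIT  vc=[29, 25]
8: 0xed (blk 29, set 1) → VC-HIT  vc=[9, 25]
9: 0x5c (blk 11, set 3) → MISS  vc=[9, 25, 31]
10: 0xed (blk 29, set 1) → L1-HIT  vc=[9, 25, 31]
11: 0x3b (blk 7, set 3) → MISS  vc=[9, 25, 31, 11]
12: 0x5e (blk 11, set 3) → VC-HIT  vc=[9, 25, 31, 7]
13: 0x3c (blk 7, set 3) → VC-HIT  vc=[9, 25, 31, 11]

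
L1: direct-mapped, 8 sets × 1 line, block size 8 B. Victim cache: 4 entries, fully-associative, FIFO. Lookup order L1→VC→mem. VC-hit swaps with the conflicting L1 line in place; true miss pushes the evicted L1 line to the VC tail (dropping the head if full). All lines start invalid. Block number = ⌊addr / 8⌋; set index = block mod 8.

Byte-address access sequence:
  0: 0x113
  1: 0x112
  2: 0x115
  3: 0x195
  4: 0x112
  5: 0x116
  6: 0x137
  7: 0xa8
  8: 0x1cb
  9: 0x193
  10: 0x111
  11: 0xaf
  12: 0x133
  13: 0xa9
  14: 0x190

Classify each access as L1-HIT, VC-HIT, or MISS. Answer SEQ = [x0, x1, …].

SEQ = [MISS, L1-HIT, L1-HIT, MISS, VC-HIT, L1-HIT, MISS, MISS, MISS, VC-HIT, VC-HIT, L1-HIT, L1-HIT, L1-HIT, VC-HIT]

0: 0x113 (blk 34, set 2) → MISS  vc=[]
1: 0x112 (blk 34, set 2) → L1-HIT  vc=[]
2: 0x115 (blk 34, set 2) → L1-HIT  vc=[]
3: 0x195 (blk 50, set 2) → MISS  vc=[34]
4: 0x112 (blk 34, set 2) → VC-HIT  vc=[50]
5: 0x116 (blk 34, set 2) → L1-HIT  vc=[50]
6: 0x137 (blk 38, set 6) → MISS  vc=[50]
7: 0xa8 (blk 21, set 5) → MISS  vc=[50]
8: 0x1cb (blk 57, set 1) → MISS  vc=[50]
9: 0x193 (blk 50, set 2) → VC-HIT  vc=[34]
10: 0x111 (blk 34, set 2) → VC-HIT  vc=[50]
11: 0xaf (blk 21, set 5) → L1-HIT  vc=[50]
12: 0x133 (blk 38, set 6) → L1-HIT  vc=[50]
13: 0xa9 (blk 21, set 5) → L1-HIT  vc=[50]
14: 0x190 (blk 50, set 2) → VC-HIT  vc=[34]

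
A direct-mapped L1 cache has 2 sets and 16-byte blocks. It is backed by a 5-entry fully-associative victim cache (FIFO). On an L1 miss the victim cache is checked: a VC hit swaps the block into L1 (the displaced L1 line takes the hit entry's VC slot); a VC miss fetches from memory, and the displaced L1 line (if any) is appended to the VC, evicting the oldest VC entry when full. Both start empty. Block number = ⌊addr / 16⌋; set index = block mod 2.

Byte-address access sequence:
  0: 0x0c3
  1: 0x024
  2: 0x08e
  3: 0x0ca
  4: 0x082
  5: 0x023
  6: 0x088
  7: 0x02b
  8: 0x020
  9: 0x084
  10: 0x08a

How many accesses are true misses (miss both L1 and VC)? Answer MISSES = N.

MISSES = 3

  [0] addr=0xc3 blk=12 s=0: MISS | VC []
  [1] addr=0x24 blk=2 s=0: MISS | VC [12]
  [2] addr=0x8e blk=8 s=0: MISS | VC [12, 2]
  [3] addr=0xca blk=12 s=0: VC-HIT | VC [8, 2]
  [4] addr=0x82 blk=8 s=0: VC-HIT | VC [12, 2]
  [5] addr=0x23 blk=2 s=0: VC-HIT | VC [12, 8]
  [6] addr=0x88 blk=8 s=0: VC-HIT | VC [12, 2]
  [7] addr=0x2b blk=2 s=0: VC-HIT | VC [12, 8]
  [8] addr=0x20 blk=2 s=0: L1-HIT | VC [12, 8]
  [9] addr=0x84 blk=8 s=0: VC-HIT | VC [12, 2]
  [10] addr=0x8a blk=8 s=0: L1-HIT | VC [12, 2]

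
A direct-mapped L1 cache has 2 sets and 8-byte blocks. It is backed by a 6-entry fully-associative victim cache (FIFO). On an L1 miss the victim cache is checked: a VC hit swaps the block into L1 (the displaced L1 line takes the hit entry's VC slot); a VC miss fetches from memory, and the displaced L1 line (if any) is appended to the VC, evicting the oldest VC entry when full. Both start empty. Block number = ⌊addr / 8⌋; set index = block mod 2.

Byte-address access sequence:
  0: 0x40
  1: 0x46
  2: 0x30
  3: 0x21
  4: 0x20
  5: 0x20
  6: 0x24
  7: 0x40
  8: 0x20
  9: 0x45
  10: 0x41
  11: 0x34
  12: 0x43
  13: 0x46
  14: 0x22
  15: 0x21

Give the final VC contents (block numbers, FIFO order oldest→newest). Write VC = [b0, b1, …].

#0 0x40→b8/s0 MISS; vc=[]
#1 0x46→b8/s0 L1-HIT; vc=[]
#2 0x30→b6/s0 MISS; vc=[8]
#3 0x21→b4/s0 MISS; vc=[8,6]
#4 0x20→b4/s0 L1-HIT; vc=[8,6]
#5 0x20→b4/s0 L1-HIT; vc=[8,6]
#6 0x24→b4/s0 L1-HIT; vc=[8,6]
#7 0x40→b8/s0 VC-HIT; vc=[4,6]
#8 0x20→b4/s0 VC-HIT; vc=[8,6]
#9 0x45→b8/s0 VC-HIT; vc=[4,6]
#10 0x41→b8/s0 L1-HIT; vc=[4,6]
#11 0x34→b6/s0 VC-HIT; vc=[4,8]
#12 0x43→b8/s0 VC-HIT; vc=[4,6]
#13 0x46→b8/s0 L1-HIT; vc=[4,6]
#14 0x22→b4/s0 VC-HIT; vc=[8,6]
#15 0x21→b4/s0 L1-HIT; vc=[8,6]

VC = [8, 6]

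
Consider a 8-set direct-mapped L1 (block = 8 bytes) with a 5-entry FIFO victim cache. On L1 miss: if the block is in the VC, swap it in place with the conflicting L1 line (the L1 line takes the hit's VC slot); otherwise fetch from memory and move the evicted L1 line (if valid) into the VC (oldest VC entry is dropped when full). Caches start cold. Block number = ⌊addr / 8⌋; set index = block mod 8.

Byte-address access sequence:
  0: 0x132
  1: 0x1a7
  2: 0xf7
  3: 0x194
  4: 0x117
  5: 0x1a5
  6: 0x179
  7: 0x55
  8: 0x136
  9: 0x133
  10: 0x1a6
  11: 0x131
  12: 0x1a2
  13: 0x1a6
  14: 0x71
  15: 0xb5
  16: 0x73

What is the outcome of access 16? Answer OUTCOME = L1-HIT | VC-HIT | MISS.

0: 0x132 (blk 38, set 6) → MISS  vc=[]
1: 0x1a7 (blk 52, set 4) → MISS  vc=[]
2: 0xf7 (blk 30, set 6) → MISS  vc=[38]
3: 0x194 (blk 50, set 2) → MISS  vc=[38]
4: 0x117 (blk 34, set 2) → MISS  vc=[38, 50]
5: 0x1a5 (blk 52, set 4) → L1-HIT  vc=[38, 50]
6: 0x179 (blk 47, set 7) → MISS  vc=[38, 50]
7: 0x55 (blk 10, set 2) → MISS  vc=[38, 50, 34]
8: 0x136 (blk 38, set 6) → VC-HIT  vc=[30, 50, 34]
9: 0x133 (blk 38, set 6) → L1-HIT  vc=[30, 50, 34]
10: 0x1a6 (blk 52, set 4) → L1-HIT  vc=[30, 50, 34]
11: 0x131 (blk 38, set 6) → L1-HIT  vc=[30, 50, 34]
12: 0x1a2 (blk 52, set 4) → L1-HIT  vc=[30, 50, 34]
13: 0x1a6 (blk 52, set 4) → L1-HIT  vc=[30, 50, 34]
14: 0x71 (blk 14, set 6) → MISS  vc=[30, 50, 34, 38]
15: 0xb5 (blk 22, set 6) → MISS  vc=[30, 50, 34, 38, 14]
16: 0x73 (blk 14, set 6) → VC-HIT  vc=[30, 50, 34, 38, 22]

OUTCOME = VC-HIT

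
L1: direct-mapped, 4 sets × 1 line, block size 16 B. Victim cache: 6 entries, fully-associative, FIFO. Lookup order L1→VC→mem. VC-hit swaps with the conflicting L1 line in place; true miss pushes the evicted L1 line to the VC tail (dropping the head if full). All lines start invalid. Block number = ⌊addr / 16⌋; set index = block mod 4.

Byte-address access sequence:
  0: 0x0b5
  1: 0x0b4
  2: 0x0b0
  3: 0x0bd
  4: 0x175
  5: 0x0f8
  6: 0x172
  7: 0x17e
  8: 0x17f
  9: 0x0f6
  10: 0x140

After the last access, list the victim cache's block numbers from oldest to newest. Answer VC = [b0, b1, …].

VC = [11, 23]

0: 0xb5 (blk 11, set 3) → MISS  vc=[]
1: 0xb4 (blk 11, set 3) → L1-HIT  vc=[]
2: 0xb0 (blk 11, set 3) → L1-HIT  vc=[]
3: 0xbd (blk 11, set 3) → L1-HIT  vc=[]
4: 0x175 (blk 23, set 3) → MISS  vc=[11]
5: 0xf8 (blk 15, set 3) → MISS  vc=[11, 23]
6: 0x172 (blk 23, set 3) → VC-HIT  vc=[11, 15]
7: 0x17e (blk 23, set 3) → L1-HIT  vc=[11, 15]
8: 0x17f (blk 23, set 3) → L1-HIT  vc=[11, 15]
9: 0xf6 (blk 15, set 3) → VC-HIT  vc=[11, 23]
10: 0x140 (blk 20, set 0) → MISS  vc=[11, 23]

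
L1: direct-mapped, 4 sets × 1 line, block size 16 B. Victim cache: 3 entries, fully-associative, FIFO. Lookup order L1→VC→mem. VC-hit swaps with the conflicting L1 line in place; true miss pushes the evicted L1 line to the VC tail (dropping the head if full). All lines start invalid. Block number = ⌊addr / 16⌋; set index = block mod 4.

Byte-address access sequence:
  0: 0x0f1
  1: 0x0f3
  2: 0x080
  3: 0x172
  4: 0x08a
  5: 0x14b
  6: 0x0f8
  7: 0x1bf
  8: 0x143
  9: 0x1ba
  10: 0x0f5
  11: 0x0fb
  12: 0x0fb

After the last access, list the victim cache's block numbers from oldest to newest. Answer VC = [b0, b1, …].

VC = [23, 8, 27]

#0 0xf1→b15/s3 MISS; vc=[]
#1 0xf3→b15/s3 L1-HIT; vc=[]
#2 0x80→b8/s0 MISS; vc=[]
#3 0x172→b23/s3 MISS; vc=[15]
#4 0x8a→b8/s0 L1-HIT; vc=[15]
#5 0x14b→b20/s0 MISS; vc=[15,8]
#6 0xf8→b15/s3 VC-HIT; vc=[23,8]
#7 0x1bf→b27/s3 MISS; vc=[23,8,15]
#8 0x143→b20/s0 L1-HIT; vc=[23,8,15]
#9 0x1ba→b27/s3 L1-HIT; vc=[23,8,15]
#10 0xf5→b15/s3 VC-HIT; vc=[23,8,27]
#11 0xfb→b15/s3 L1-HIT; vc=[23,8,27]
#12 0xfb→b15/s3 L1-HIT; vc=[23,8,27]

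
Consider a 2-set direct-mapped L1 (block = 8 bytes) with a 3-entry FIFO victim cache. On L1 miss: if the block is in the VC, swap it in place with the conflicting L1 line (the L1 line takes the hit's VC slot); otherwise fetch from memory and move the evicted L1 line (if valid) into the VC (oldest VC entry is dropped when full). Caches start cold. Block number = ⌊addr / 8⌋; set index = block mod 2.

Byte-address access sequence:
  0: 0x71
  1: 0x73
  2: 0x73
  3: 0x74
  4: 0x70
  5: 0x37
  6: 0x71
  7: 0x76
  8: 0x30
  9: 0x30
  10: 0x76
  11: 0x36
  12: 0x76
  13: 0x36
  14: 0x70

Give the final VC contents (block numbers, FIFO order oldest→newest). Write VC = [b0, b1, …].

VC = [6]

  [0] addr=0x71 blk=14 s=0: MISS | VC []
  [1] addr=0x73 blk=14 s=0: L1-HIT | VC []
  [2] addr=0x73 blk=14 s=0: L1-HIT | VC []
  [3] addr=0x74 blk=14 s=0: L1-HIT | VC []
  [4] addr=0x70 blk=14 s=0: L1-HIT | VC []
  [5] addr=0x37 blk=6 s=0: MISS | VC [14]
  [6] addr=0x71 blk=14 s=0: VC-HIT | VC [6]
  [7] addr=0x76 blk=14 s=0: L1-HIT | VC [6]
  [8] addr=0x30 blk=6 s=0: VC-HIT | VC [14]
  [9] addr=0x30 blk=6 s=0: L1-HIT | VC [14]
  [10] addr=0x76 blk=14 s=0: VC-HIT | VC [6]
  [11] addr=0x36 blk=6 s=0: VC-HIT | VC [14]
  [12] addr=0x76 blk=14 s=0: VC-HIT | VC [6]
  [13] addr=0x36 blk=6 s=0: VC-HIT | VC [14]
  [14] addr=0x70 blk=14 s=0: VC-HIT | VC [6]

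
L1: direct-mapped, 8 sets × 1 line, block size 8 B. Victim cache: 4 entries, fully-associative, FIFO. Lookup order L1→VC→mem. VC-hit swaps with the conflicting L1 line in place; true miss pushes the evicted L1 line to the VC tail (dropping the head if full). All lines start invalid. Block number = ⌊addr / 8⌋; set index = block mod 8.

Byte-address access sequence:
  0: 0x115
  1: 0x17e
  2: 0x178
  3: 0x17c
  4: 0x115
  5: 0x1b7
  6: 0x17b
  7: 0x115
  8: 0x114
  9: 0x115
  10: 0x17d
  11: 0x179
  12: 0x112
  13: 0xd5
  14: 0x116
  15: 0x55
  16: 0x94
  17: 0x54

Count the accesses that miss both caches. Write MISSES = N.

#0 0x115→b34/s2 MISS; vc=[]
#1 0x17e→b47/s7 MISS; vc=[]
#2 0x178→b47/s7 L1-HIT; vc=[]
#3 0x17c→b47/s7 L1-HIT; vc=[]
#4 0x115→b34/s2 L1-HIT; vc=[]
#5 0x1b7→b54/s6 MISS; vc=[]
#6 0x17b→b47/s7 L1-HIT; vc=[]
#7 0x115→b34/s2 L1-HIT; vc=[]
#8 0x114→b34/s2 L1-HIT; vc=[]
#9 0x115→b34/s2 L1-HIT; vc=[]
#10 0x17d→b47/s7 L1-HIT; vc=[]
#11 0x179→b47/s7 L1-HIT; vc=[]
#12 0x112→b34/s2 L1-HIT; vc=[]
#13 0xd5→b26/s2 MISS; vc=[34]
#14 0x116→b34/s2 VC-HIT; vc=[26]
#15 0x55→b10/s2 MISS; vc=[26,34]
#16 0x94→b18/s2 MISS; vc=[26,34,10]
#17 0x54→b10/s2 VC-HIT; vc=[26,34,18]

MISSES = 6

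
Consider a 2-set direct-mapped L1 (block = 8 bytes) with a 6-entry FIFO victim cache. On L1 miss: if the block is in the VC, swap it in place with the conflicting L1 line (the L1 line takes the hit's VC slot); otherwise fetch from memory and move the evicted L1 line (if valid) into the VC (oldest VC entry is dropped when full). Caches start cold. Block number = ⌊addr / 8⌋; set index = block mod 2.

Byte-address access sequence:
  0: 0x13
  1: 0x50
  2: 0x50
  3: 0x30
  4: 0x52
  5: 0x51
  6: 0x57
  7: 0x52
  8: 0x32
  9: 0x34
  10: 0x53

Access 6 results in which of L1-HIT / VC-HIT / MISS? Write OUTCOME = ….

#0 0x13→b2/s0 MISS; vc=[]
#1 0x50→b10/s0 MISS; vc=[2]
#2 0x50→b10/s0 L1-HIT; vc=[2]
#3 0x30→b6/s0 MISS; vc=[2,10]
#4 0x52→b10/s0 VC-HIT; vc=[2,6]
#5 0x51→b10/s0 L1-HIT; vc=[2,6]
#6 0x57→b10/s0 L1-HIT; vc=[2,6]
#7 0x52→b10/s0 L1-HIT; vc=[2,6]
#8 0x32→b6/s0 VC-HIT; vc=[2,10]
#9 0x34→b6/s0 L1-HIT; vc=[2,10]
#10 0x53→b10/s0 VC-HIT; vc=[2,6]

OUTCOME = L1-HIT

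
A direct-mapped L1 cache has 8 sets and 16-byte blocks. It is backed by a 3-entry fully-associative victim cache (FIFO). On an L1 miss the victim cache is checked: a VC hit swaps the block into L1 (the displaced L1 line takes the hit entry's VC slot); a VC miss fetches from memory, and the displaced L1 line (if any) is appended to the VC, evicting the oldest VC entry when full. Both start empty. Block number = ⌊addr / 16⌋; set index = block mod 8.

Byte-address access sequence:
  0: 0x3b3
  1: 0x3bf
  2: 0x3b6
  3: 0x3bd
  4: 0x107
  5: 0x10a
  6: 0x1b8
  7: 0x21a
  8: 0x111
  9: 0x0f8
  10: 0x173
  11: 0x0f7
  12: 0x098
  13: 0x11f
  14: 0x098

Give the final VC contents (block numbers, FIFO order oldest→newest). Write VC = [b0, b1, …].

  [0] addr=0x3b3 blk=59 s=3: MISS | VC []
  [1] addr=0x3bf blk=59 s=3: L1-HIT | VC []
  [2] addr=0x3b6 blk=59 s=3: L1-HIT | VC []
  [3] addr=0x3bd blk=59 s=3: L1-HIT | VC []
  [4] addr=0x107 blk=16 s=0: MISS | VC []
  [5] addr=0x10a blk=16 s=0: L1-HIT | VC []
  [6] addr=0x1b8 blk=27 s=3: MISS | VC [59]
  [7] addr=0x21a blk=33 s=1: MISS | VC [59]
  [8] addr=0x111 blk=17 s=1: MISS | VC [59, 33]
  [9] addr=0xf8 blk=15 s=7: MISS | VC [59, 33]
  [10] addr=0x173 blk=23 s=7: MISS | VC [59, 33, 15]
  [11] addr=0xf7 blk=15 s=7: VC-HIT | VC [59, 33, 23]
  [12] addr=0x98 blk=9 s=1: MISS | VC [33, 23, 17]
  [13] addr=0x11f blk=17 s=1: VC-HIT | VC [33, 23, 9]
  [14] addr=0x98 blk=9 s=1: VC-HIT | VC [33, 23, 17]

VC = [33, 23, 17]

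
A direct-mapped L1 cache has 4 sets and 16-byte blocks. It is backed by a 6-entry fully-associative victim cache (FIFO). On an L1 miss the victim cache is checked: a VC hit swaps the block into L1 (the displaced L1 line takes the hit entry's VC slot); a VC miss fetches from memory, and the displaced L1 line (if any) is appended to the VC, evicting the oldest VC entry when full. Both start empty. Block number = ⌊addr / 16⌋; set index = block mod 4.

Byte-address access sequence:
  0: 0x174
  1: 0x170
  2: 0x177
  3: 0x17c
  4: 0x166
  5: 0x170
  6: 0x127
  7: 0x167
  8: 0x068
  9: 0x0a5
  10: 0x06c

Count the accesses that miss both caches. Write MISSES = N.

MISSES = 5

#0 0x174→b23/s3 MISS; vc=[]
#1 0x170→b23/s3 L1-HIT; vc=[]
#2 0x177→b23/s3 L1-HIT; vc=[]
#3 0x17c→b23/s3 L1-HIT; vc=[]
#4 0x166→b22/s2 MISS; vc=[]
#5 0x170→b23/s3 L1-HIT; vc=[]
#6 0x127→b18/s2 MISS; vc=[22]
#7 0x167→b22/s2 VC-HIT; vc=[18]
#8 0x68→b6/s2 MISS; vc=[18,22]
#9 0xa5→b10/s2 MISS; vc=[18,22,6]
#10 0x6c→b6/s2 VC-HIT; vc=[18,22,10]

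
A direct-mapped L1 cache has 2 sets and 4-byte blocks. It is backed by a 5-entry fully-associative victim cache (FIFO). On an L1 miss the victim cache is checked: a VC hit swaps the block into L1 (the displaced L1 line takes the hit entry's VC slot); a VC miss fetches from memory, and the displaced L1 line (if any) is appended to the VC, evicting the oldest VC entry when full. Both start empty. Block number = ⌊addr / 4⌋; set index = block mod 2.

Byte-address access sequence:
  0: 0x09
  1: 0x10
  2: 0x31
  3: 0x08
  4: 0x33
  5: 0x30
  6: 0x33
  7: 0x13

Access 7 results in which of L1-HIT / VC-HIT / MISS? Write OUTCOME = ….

OUTCOME = VC-HIT

  [0] addr=0x9 blk=2 s=0: MISS | VC []
  [1] addr=0x10 blk=4 s=0: MISS | VC [2]
  [2] addr=0x31 blk=12 s=0: MISS | VC [2, 4]
  [3] addr=0x8 blk=2 s=0: VC-HIT | VC [12, 4]
  [4] addr=0x33 blk=12 s=0: VC-HIT | VC [2, 4]
  [5] addr=0x30 blk=12 s=0: L1-HIT | VC [2, 4]
  [6] addr=0x33 blk=12 s=0: L1-HIT | VC [2, 4]
  [7] addr=0x13 blk=4 s=0: VC-HIT | VC [2, 12]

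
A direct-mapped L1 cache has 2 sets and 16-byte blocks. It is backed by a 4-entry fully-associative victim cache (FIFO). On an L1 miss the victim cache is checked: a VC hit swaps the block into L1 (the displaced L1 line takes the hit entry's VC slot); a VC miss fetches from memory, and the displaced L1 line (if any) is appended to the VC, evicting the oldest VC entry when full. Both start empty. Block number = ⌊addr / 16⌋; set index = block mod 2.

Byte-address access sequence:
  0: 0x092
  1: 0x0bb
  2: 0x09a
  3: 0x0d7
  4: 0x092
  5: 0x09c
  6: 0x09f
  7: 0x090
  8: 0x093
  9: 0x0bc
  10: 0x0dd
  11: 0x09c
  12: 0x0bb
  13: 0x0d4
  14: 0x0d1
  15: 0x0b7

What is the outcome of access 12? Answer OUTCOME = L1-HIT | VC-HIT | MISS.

  [0] addr=0x92 blk=9 s=1: MISS | VC []
  [1] addr=0xbb blk=11 s=1: MISS | VC [9]
  [2] addr=0x9a blk=9 s=1: VC-HIT | VC [11]
  [3] addr=0xd7 blk=13 s=1: MISS | VC [11, 9]
  [4] addr=0x92 blk=9 s=1: VC-HIT | VC [11, 13]
  [5] addr=0x9c blk=9 s=1: L1-HIT | VC [11, 13]
  [6] addr=0x9f blk=9 s=1: L1-HIT | VC [11, 13]
  [7] addr=0x90 blk=9 s=1: L1-HIT | VC [11, 13]
  [8] addr=0x93 blk=9 s=1: L1-HIT | VC [11, 13]
  [9] addr=0xbc blk=11 s=1: VC-HIT | VC [9, 13]
  [10] addr=0xdd blk=13 s=1: VC-HIT | VC [9, 11]
  [11] addr=0x9c blk=9 s=1: VC-HIT | VC [13, 11]
  [12] addr=0xbb blk=11 s=1: VC-HIT | VC [13, 9]
  [13] addr=0xd4 blk=13 s=1: VC-HIT | VC [11, 9]
  [14] addr=0xd1 blk=13 s=1: L1-HIT | VC [11, 9]
  [15] addr=0xb7 blk=11 s=1: VC-HIT | VC [13, 9]

OUTCOME = VC-HIT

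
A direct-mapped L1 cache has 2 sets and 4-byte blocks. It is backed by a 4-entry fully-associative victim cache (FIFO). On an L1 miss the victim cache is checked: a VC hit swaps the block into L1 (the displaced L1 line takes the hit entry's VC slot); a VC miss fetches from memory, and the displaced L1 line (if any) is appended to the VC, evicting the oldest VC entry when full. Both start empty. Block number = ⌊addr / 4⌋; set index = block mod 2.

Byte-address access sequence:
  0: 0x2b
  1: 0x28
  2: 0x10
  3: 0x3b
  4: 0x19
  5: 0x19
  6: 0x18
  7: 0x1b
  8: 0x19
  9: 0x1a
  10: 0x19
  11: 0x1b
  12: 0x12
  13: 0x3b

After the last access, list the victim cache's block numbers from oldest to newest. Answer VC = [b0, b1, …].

  [0] addr=0x2b blk=10 s=0: MISS | VC []
  [1] addr=0x28 blk=10 s=0: L1-HIT | VC []
  [2] addr=0x10 blk=4 s=0: MISS | VC [10]
  [3] addr=0x3b blk=14 s=0: MISS | VC [10, 4]
  [4] addr=0x19 blk=6 s=0: MISS | VC [10, 4, 14]
  [5] addr=0x19 blk=6 s=0: L1-HIT | VC [10, 4, 14]
  [6] addr=0x18 blk=6 s=0: L1-HIT | VC [10, 4, 14]
  [7] addr=0x1b blk=6 s=0: L1-HIT | VC [10, 4, 14]
  [8] addr=0x19 blk=6 s=0: L1-HIT | VC [10, 4, 14]
  [9] addr=0x1a blk=6 s=0: L1-HIT | VC [10, 4, 14]
  [10] addr=0x19 blk=6 s=0: L1-HIT | VC [10, 4, 14]
  [11] addr=0x1b blk=6 s=0: L1-HIT | VC [10, 4, 14]
  [12] addr=0x12 blk=4 s=0: VC-HIT | VC [10, 6, 14]
  [13] addr=0x3b blk=14 s=0: VC-HIT | VC [10, 6, 4]

VC = [10, 6, 4]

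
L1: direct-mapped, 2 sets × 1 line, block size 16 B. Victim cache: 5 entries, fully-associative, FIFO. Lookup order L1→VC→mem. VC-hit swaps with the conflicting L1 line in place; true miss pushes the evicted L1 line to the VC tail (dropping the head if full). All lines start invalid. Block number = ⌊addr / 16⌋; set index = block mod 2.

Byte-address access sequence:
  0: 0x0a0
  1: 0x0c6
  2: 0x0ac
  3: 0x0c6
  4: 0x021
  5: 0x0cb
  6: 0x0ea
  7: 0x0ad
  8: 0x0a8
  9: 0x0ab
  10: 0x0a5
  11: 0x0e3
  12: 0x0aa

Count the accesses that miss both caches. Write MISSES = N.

MISSES = 4

#0 0xa0→b10/s0 MISS; vc=[]
#1 0xc6→b12/s0 MISS; vc=[10]
#2 0xac→b10/s0 VC-HIT; vc=[12]
#3 0xc6→b12/s0 VC-HIT; vc=[10]
#4 0x21→b2/s0 MISS; vc=[10,12]
#5 0xcb→b12/s0 VC-HIT; vc=[10,2]
#6 0xea→b14/s0 MISS; vc=[10,2,12]
#7 0xad→b10/s0 VC-HIT; vc=[14,2,12]
#8 0xa8→b10/s0 L1-HIT; vc=[14,2,12]
#9 0xab→b10/s0 L1-HIT; vc=[14,2,12]
#10 0xa5→b10/s0 L1-HIT; vc=[14,2,12]
#11 0xe3→b14/s0 VC-HIT; vc=[10,2,12]
#12 0xaa→b10/s0 VC-HIT; vc=[14,2,12]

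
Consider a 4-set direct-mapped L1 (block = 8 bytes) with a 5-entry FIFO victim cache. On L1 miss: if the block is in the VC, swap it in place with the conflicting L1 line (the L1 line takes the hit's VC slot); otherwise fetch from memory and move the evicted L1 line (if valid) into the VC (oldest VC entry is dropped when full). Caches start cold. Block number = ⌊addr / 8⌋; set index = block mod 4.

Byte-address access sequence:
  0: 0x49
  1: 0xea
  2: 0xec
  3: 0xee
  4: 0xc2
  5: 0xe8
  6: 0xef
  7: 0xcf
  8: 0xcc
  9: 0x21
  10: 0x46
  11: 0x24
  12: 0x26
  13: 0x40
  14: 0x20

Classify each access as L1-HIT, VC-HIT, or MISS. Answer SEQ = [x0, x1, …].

SEQ = [MISS, MISS, L1-HIT, L1-HIT, MISS, L1-HIT, L1-HIT, MISS, L1-HIT, MISS, MISS, VC-HIT, L1-HIT, VC-HIT, VC-HIT]

#0 0x49→b9/s1 MISS; vc=[]
#1 0xea→b29/s1 MISS; vc=[9]
#2 0xec→b29/s1 L1-HIT; vc=[9]
#3 0xee→b29/s1 L1-HIT; vc=[9]
#4 0xc2→b24/s0 MISS; vc=[9]
#5 0xe8→b29/s1 L1-HIT; vc=[9]
#6 0xef→b29/s1 L1-HIT; vc=[9]
#7 0xcf→b25/s1 MISS; vc=[9,29]
#8 0xcc→b25/s1 L1-HIT; vc=[9,29]
#9 0x21→b4/s0 MISS; vc=[9,29,24]
#10 0x46→b8/s0 MISS; vc=[9,29,24,4]
#11 0x24→b4/s0 VC-HIT; vc=[9,29,24,8]
#12 0x26→b4/s0 L1-HIT; vc=[9,29,24,8]
#13 0x40→b8/s0 VC-HIT; vc=[9,29,24,4]
#14 0x20→b4/s0 VC-HIT; vc=[9,29,24,8]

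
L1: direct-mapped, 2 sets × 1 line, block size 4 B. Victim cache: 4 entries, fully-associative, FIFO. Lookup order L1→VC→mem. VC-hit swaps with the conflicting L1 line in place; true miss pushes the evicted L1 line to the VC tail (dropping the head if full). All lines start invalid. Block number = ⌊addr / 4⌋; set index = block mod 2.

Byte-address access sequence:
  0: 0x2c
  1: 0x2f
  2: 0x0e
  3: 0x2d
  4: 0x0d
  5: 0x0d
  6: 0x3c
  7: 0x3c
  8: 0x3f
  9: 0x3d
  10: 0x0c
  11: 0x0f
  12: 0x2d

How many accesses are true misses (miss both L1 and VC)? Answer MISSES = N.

MISSES = 3

0: 0x2c (blk 11, set 1) → MISS  vc=[]
1: 0x2f (blk 11, set 1) → L1-HIT  vc=[]
2: 0xe (blk 3, set 1) → MISS  vc=[11]
3: 0x2d (blk 11, set 1) → VC-HIT  vc=[3]
4: 0xd (blk 3, set 1) → VC-HIT  vc=[11]
5: 0xd (blk 3, set 1) → L1-HIT  vc=[11]
6: 0x3c (blk 15, set 1) → MISS  vc=[11, 3]
7: 0x3c (blk 15, set 1) → L1-HIT  vc=[11, 3]
8: 0x3f (blk 15, set 1) → L1-HIT  vc=[11, 3]
9: 0x3d (blk 15, set 1) → L1-HIT  vc=[11, 3]
10: 0xc (blk 3, set 1) → VC-HIT  vc=[11, 15]
11: 0xf (blk 3, set 1) → L1-HIT  vc=[11, 15]
12: 0x2d (blk 11, set 1) → VC-HIT  vc=[3, 15]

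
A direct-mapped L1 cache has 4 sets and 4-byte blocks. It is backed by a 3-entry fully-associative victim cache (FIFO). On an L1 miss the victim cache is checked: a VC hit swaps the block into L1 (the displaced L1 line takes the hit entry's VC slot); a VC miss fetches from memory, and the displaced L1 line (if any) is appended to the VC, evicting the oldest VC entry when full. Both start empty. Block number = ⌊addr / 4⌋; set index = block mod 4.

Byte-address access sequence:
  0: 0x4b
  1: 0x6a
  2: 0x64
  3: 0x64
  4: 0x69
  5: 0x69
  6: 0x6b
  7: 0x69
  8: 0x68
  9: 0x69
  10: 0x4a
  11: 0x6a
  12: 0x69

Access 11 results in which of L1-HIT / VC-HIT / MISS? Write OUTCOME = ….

0: 0x4b (blk 18, set 2) → MISS  vc=[]
1: 0x6a (blk 26, set 2) → MISS  vc=[18]
2: 0x64 (blk 25, set 1) → MISS  vc=[18]
3: 0x64 (blk 25, set 1) → L1-HIT  vc=[18]
4: 0x69 (blk 26, set 2) → L1-HIT  vc=[18]
5: 0x69 (blk 26, set 2) → L1-HIT  vc=[18]
6: 0x6b (blk 26, set 2) → L1-HIT  vc=[18]
7: 0x69 (blk 26, set 2) → L1-HIT  vc=[18]
8: 0x68 (blk 26, set 2) → L1-HIT  vc=[18]
9: 0x69 (blk 26, set 2) → L1-HIT  vc=[18]
10: 0x4a (blk 18, set 2) → VC-HIT  vc=[26]
11: 0x6a (blk 26, set 2) → VC-HIT  vc=[18]
12: 0x69 (blk 26, set 2) → L1-HIT  vc=[18]

OUTCOME = VC-HIT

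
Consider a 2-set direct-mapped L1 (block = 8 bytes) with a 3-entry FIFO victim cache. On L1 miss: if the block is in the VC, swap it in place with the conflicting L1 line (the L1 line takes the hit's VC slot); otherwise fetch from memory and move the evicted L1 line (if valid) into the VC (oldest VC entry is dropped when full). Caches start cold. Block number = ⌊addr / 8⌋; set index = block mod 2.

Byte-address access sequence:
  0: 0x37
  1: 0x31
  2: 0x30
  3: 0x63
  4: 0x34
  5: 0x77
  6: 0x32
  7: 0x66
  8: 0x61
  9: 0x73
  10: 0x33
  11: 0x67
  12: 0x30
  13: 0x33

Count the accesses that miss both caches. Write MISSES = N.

MISSES = 3

#0 0x37→b6/s0 MISS; vc=[]
#1 0x31→b6/s0 L1-HIT; vc=[]
#2 0x30→b6/s0 L1-HIT; vc=[]
#3 0x63→b12/s0 MISS; vc=[6]
#4 0x34→b6/s0 VC-HIT; vc=[12]
#5 0x77→b14/s0 MISS; vc=[12,6]
#6 0x32→b6/s0 VC-HIT; vc=[12,14]
#7 0x66→b12/s0 VC-HIT; vc=[6,14]
#8 0x61→b12/s0 L1-HIT; vc=[6,14]
#9 0x73→b14/s0 VC-HIT; vc=[6,12]
#10 0x33→b6/s0 VC-HIT; vc=[14,12]
#11 0x67→b12/s0 VC-HIT; vc=[14,6]
#12 0x30→b6/s0 VC-HIT; vc=[14,12]
#13 0x33→b6/s0 L1-HIT; vc=[14,12]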